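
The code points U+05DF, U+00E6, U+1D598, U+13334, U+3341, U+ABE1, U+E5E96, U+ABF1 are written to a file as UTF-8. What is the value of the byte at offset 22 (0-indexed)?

U+05DF → 2-byte form D7 9F at offsets 0–1.
U+00E6 → 2-byte form C3 A6 at offsets 2–3.
U+1D598 → 4-byte form F0 9D 96 98 at offsets 4–7.
U+13334 → 4-byte form F0 93 8C B4 at offsets 8–11.
U+3341 → 3-byte form E3 8D 81 at offsets 12–14.
U+ABE1 → 3-byte form EA AF A1 at offsets 15–17.
U+E5E96 → 4-byte form F3 A5 BA 96 at offsets 18–21.
U+ABF1 → 3-byte form EA AF B1 at offsets 22–24.
Offset 22 falls in char 8's range; it's byte 1 of EA AF B1 = 0xEA.

0xEA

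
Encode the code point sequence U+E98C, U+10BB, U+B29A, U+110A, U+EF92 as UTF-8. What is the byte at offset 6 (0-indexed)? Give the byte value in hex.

0xEB

U+E98C → 3-byte form EE A6 8C at offsets 0–2.
U+10BB → 3-byte form E1 82 BB at offsets 3–5.
U+B29A → 3-byte form EB 8A 9A at offsets 6–8.
Offset 6 falls in char 3's range; it's byte 1 of EB 8A 9A = 0xEB.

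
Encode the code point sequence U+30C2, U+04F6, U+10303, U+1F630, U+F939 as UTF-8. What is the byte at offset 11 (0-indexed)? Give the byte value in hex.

U+30C2 → 3-byte form E3 83 82 at offsets 0–2.
U+04F6 → 2-byte form D3 B6 at offsets 3–4.
U+10303 → 4-byte form F0 90 8C 83 at offsets 5–8.
U+1F630 → 4-byte form F0 9F 98 B0 at offsets 9–12.
Offset 11 falls in char 4's range; it's byte 3 of F0 9F 98 B0 = 0x98.

0x98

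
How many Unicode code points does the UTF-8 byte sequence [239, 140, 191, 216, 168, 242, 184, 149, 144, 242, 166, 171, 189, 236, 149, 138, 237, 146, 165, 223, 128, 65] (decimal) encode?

Byte at offset 0: 0xEF = 11101111 → 3-byte char (#1). Advance 3.
Byte at offset 3: 0xD8 = 11011000 → 2-byte char (#2). Advance 2.
Byte at offset 5: 0xF2 = 11110010 → 4-byte char (#3). Advance 4.
Byte at offset 9: 0xF2 = 11110010 → 4-byte char (#4). Advance 4.
Byte at offset 13: 0xEC = 11101100 → 3-byte char (#5). Advance 3.
Byte at offset 16: 0xED = 11101101 → 3-byte char (#6). Advance 3.
Byte at offset 19: 0xDF = 11011111 → 2-byte char (#7). Advance 2.
Byte at offset 21: 0x41 = 01000001 → 1-byte char (#8). Advance 1.
Reached end at offset 22 after 8 code points.

8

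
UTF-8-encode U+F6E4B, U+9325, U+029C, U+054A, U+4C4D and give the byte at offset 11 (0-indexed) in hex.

U+F6E4B → 4-byte form F3 B6 B9 8B at offsets 0–3.
U+9325 → 3-byte form E9 8C A5 at offsets 4–6.
U+029C → 2-byte form CA 9C at offsets 7–8.
U+054A → 2-byte form D5 8A at offsets 9–10.
U+4C4D → 3-byte form E4 B1 8D at offsets 11–13.
Offset 11 falls in char 5's range; it's byte 1 of E4 B1 8D = 0xE4.

0xE4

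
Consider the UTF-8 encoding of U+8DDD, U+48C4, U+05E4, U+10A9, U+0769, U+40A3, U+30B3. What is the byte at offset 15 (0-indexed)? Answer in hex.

U+8DDD → 3-byte form E8 B7 9D at offsets 0–2.
U+48C4 → 3-byte form E4 A3 84 at offsets 3–5.
U+05E4 → 2-byte form D7 A4 at offsets 6–7.
U+10A9 → 3-byte form E1 82 A9 at offsets 8–10.
U+0769 → 2-byte form DD A9 at offsets 11–12.
U+40A3 → 3-byte form E4 82 A3 at offsets 13–15.
Offset 15 falls in char 6's range; it's byte 3 of E4 82 A3 = 0xA3.

0xA3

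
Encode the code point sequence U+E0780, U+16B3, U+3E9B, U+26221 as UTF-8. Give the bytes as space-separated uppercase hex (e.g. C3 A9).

U+E0780: 4-byte form → F3 A0 9E 80.
U+16B3: 3-byte form → E1 9A B3.
U+3E9B: 3-byte form → E3 BA 9B.
U+26221: 4-byte form → F0 A6 88 A1.
Concatenated (14 bytes): F3 A0 9E 80 E1 9A B3 E3 BA 9B F0 A6 88 A1.

F3 A0 9E 80 E1 9A B3 E3 BA 9B F0 A6 88 A1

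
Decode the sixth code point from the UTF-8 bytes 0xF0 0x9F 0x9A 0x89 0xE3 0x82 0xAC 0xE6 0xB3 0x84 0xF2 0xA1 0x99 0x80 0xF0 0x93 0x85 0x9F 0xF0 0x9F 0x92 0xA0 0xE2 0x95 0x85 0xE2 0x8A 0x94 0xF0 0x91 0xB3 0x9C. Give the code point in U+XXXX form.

Offset 0: leading byte 0xF0 = 11110000 → 4-byte char #1 = F0 9F 9A 89.
Offset 4: leading byte 0xE3 = 11100011 → 3-byte char #2 = E3 82 AC.
Offset 7: leading byte 0xE6 = 11100110 → 3-byte char #3 = E6 B3 84.
Offset 10: leading byte 0xF2 = 11110010 → 4-byte char #4 = F2 A1 99 80.
Offset 14: leading byte 0xF0 = 11110000 → 4-byte char #5 = F0 93 85 9F.
Offset 18: leading byte 0xF0 = 11110000 → 4-byte char #6 = F0 9F 92 A0.
Leading byte 0xF0 = 11110000 matches 11110xxx → 4-byte sequence.
Byte 1: 0xF0 = 11110000, payload 000 (3 bits).
Byte 2: 0x9F = 10011111 (10xxxxxx ✓), payload 011111.
Byte 3: 0x92 = 10010010 (10xxxxxx ✓), payload 010010.
Byte 4: 0xA0 = 10100000 (10xxxxxx ✓), payload 100000.
Concatenate: 000011111010010100000 = 0x1F4A0 (21 bits → U+1F4A0).

U+1F4A0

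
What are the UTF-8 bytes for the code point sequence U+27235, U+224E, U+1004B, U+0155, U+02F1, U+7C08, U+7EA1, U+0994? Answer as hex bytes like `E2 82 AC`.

U+27235: 4-byte form → F0 A7 88 B5.
U+224E: 3-byte form → E2 89 8E.
U+1004B: 4-byte form → F0 90 81 8B.
U+0155: 2-byte form → C5 95.
U+02F1: 2-byte form → CB B1.
U+7C08: 3-byte form → E7 B0 88.
U+7EA1: 3-byte form → E7 BA A1.
U+0994: 3-byte form → E0 A6 94.
Concatenated (24 bytes): F0 A7 88 B5 E2 89 8E F0 90 81 8B C5 95 CB B1 E7 B0 88 E7 BA A1 E0 A6 94.

F0 A7 88 B5 E2 89 8E F0 90 81 8B C5 95 CB B1 E7 B0 88 E7 BA A1 E0 A6 94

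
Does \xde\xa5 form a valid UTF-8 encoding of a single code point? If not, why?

Leading byte 0xDE = 11011110 → 2-byte form.
Continuation bytes 0xA5=10100101 all match 10xxxxxx.
Decoded value 0x7A5 is ≥ 0x80 (shortest form) and not a surrogate.

valid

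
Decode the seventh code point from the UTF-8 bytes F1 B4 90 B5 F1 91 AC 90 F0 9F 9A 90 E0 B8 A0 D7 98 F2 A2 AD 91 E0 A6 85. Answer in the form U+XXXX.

Offset 0: leading byte 0xF1 = 11110001 → 4-byte char #1 = F1 B4 90 B5.
Offset 4: leading byte 0xF1 = 11110001 → 4-byte char #2 = F1 91 AC 90.
Offset 8: leading byte 0xF0 = 11110000 → 4-byte char #3 = F0 9F 9A 90.
Offset 12: leading byte 0xE0 = 11100000 → 3-byte char #4 = E0 B8 A0.
Offset 15: leading byte 0xD7 = 11010111 → 2-byte char #5 = D7 98.
Offset 17: leading byte 0xF2 = 11110010 → 4-byte char #6 = F2 A2 AD 91.
Offset 21: leading byte 0xE0 = 11100000 → 3-byte char #7 = E0 A6 85.
Leading byte 0xE0 = 11100000 matches 1110xxxx → 3-byte sequence.
Byte 1: 0xE0 = 11100000, payload 0000 (4 bits).
Byte 2: 0xA6 = 10100110 (10xxxxxx ✓), payload 100110.
Byte 3: 0x85 = 10000101 (10xxxxxx ✓), payload 000101.
Concatenate: 0000100110000101 = 0x985 (16 bits → U+0985).

U+0985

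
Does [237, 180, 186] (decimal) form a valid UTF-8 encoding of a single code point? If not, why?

Structurally a 3-byte sequence; payload = 0xDD3A.
But 0xDD3A is in U+D800–U+DFFF, the surrogate range. Surrogates are not Unicode scalar values and are forbidden in UTF-8.

invalid (encodes a surrogate (U+D800–U+DFFF))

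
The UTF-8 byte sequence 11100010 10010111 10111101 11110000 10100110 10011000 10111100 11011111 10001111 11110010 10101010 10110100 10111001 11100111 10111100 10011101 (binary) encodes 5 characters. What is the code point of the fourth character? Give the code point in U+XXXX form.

U+AAD39

Offset 0: leading byte 0xE2 = 11100010 → 3-byte char #1 = E2 97 BD.
Offset 3: leading byte 0xF0 = 11110000 → 4-byte char #2 = F0 A6 98 BC.
Offset 7: leading byte 0xDF = 11011111 → 2-byte char #3 = DF 8F.
Offset 9: leading byte 0xF2 = 11110010 → 4-byte char #4 = F2 AA B4 B9.
Leading byte 0xF2 = 11110010 matches 11110xxx → 4-byte sequence.
Byte 1: 0xF2 = 11110010, payload 010 (3 bits).
Byte 2: 0xAA = 10101010 (10xxxxxx ✓), payload 101010.
Byte 3: 0xB4 = 10110100 (10xxxxxx ✓), payload 110100.
Byte 4: 0xB9 = 10111001 (10xxxxxx ✓), payload 111001.
Concatenate: 010101010110100111001 = 0xAAD39 (21 bits → U+AAD39).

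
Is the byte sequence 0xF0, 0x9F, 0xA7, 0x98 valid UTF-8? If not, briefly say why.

valid

Leading byte 0xF0 = 11110000 → 4-byte form.
Continuation bytes 0x9F=10011111, 0xA7=10100111, 0x98=10011000 all match 10xxxxxx.
Decoded value 0x1F9D8 is ≥ 0x10000 (shortest form) and not a surrogate.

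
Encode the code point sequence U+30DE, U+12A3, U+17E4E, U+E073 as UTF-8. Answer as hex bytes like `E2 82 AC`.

E3 83 9E E1 8A A3 F0 97 B9 8E EE 81 B3

U+30DE: 3-byte form → E3 83 9E.
U+12A3: 3-byte form → E1 8A A3.
U+17E4E: 4-byte form → F0 97 B9 8E.
U+E073: 3-byte form → EE 81 B3.
Concatenated (13 bytes): E3 83 9E E1 8A A3 F0 97 B9 8E EE 81 B3.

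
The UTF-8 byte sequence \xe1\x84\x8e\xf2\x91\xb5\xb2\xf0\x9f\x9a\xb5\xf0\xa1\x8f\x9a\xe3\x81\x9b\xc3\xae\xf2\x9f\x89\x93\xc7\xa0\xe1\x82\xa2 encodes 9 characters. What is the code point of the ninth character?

Offset 0: leading byte 0xE1 = 11100001 → 3-byte char #1 = E1 84 8E.
Offset 3: leading byte 0xF2 = 11110010 → 4-byte char #2 = F2 91 B5 B2.
Offset 7: leading byte 0xF0 = 11110000 → 4-byte char #3 = F0 9F 9A B5.
Offset 11: leading byte 0xF0 = 11110000 → 4-byte char #4 = F0 A1 8F 9A.
Offset 15: leading byte 0xE3 = 11100011 → 3-byte char #5 = E3 81 9B.
Offset 18: leading byte 0xC3 = 11000011 → 2-byte char #6 = C3 AE.
Offset 20: leading byte 0xF2 = 11110010 → 4-byte char #7 = F2 9F 89 93.
Offset 24: leading byte 0xC7 = 11000111 → 2-byte char #8 = C7 A0.
Offset 26: leading byte 0xE1 = 11100001 → 3-byte char #9 = E1 82 A2.
Leading byte 0xE1 = 11100001 matches 1110xxxx → 3-byte sequence.
Byte 1: 0xE1 = 11100001, payload 0001 (4 bits).
Byte 2: 0x82 = 10000010 (10xxxxxx ✓), payload 000010.
Byte 3: 0xA2 = 10100010 (10xxxxxx ✓), payload 100010.
Concatenate: 0001000010100010 = 0x10A2 (16 bits → U+10A2).

U+10A2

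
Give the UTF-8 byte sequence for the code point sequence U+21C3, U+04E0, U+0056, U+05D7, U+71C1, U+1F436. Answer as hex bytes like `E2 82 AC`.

U+21C3: 3-byte form → E2 87 83.
U+04E0: 2-byte form → D3 A0.
U+0056: 1-byte form → 56.
U+05D7: 2-byte form → D7 97.
U+71C1: 3-byte form → E7 87 81.
U+1F436: 4-byte form → F0 9F 90 B6.
Concatenated (15 bytes): E2 87 83 D3 A0 56 D7 97 E7 87 81 F0 9F 90 B6.

E2 87 83 D3 A0 56 D7 97 E7 87 81 F0 9F 90 B6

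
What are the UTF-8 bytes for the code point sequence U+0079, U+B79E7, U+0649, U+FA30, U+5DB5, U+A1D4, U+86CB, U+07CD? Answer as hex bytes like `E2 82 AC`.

79 F2 B7 A7 A7 D9 89 EF A8 B0 E5 B6 B5 EA 87 94 E8 9B 8B DF 8D

U+0079: 1-byte form → 79.
U+B79E7: 4-byte form → F2 B7 A7 A7.
U+0649: 2-byte form → D9 89.
U+FA30: 3-byte form → EF A8 B0.
U+5DB5: 3-byte form → E5 B6 B5.
U+A1D4: 3-byte form → EA 87 94.
U+86CB: 3-byte form → E8 9B 8B.
U+07CD: 2-byte form → DF 8D.
Concatenated (21 bytes): 79 F2 B7 A7 A7 D9 89 EF A8 B0 E5 B6 B5 EA 87 94 E8 9B 8B DF 8D.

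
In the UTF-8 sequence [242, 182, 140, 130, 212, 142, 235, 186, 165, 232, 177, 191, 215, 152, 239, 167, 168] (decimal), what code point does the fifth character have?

U+05D8

Offset 0: leading byte 0xF2 = 11110010 → 4-byte char #1 = F2 B6 8C 82.
Offset 4: leading byte 0xD4 = 11010100 → 2-byte char #2 = D4 8E.
Offset 6: leading byte 0xEB = 11101011 → 3-byte char #3 = EB BA A5.
Offset 9: leading byte 0xE8 = 11101000 → 3-byte char #4 = E8 B1 BF.
Offset 12: leading byte 0xD7 = 11010111 → 2-byte char #5 = D7 98.
Leading byte 0xD7 = 11010111 matches 110xxxxx → 2-byte sequence.
Byte 1: 0xD7 = 11010111, payload 10111 (5 bits).
Byte 2: 0x98 = 10011000 (10xxxxxx ✓), payload 011000.
Concatenate: 10111011000 = 0x5D8 (11 bits → U+05D8).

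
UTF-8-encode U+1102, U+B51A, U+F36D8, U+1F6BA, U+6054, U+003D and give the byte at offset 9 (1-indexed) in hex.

0x9B

1-indexed offset 9 is 0-indexed offset 8.
U+1102 → 3-byte form E1 84 82 at offsets 0–2.
U+B51A → 3-byte form EB 94 9A at offsets 3–5.
U+F36D8 → 4-byte form F3 B3 9B 98 at offsets 6–9.
Offset 8 falls in char 3's range; it's byte 3 of F3 B3 9B 98 = 0x9B.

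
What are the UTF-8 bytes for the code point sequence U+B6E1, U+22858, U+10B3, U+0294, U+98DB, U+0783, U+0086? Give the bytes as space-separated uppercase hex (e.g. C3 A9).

U+B6E1: 3-byte form → EB 9B A1.
U+22858: 4-byte form → F0 A2 A1 98.
U+10B3: 3-byte form → E1 82 B3.
U+0294: 2-byte form → CA 94.
U+98DB: 3-byte form → E9 A3 9B.
U+0783: 2-byte form → DE 83.
U+0086: 2-byte form → C2 86.
Concatenated (19 bytes): EB 9B A1 F0 A2 A1 98 E1 82 B3 CA 94 E9 A3 9B DE 83 C2 86.

EB 9B A1 F0 A2 A1 98 E1 82 B3 CA 94 E9 A3 9B DE 83 C2 86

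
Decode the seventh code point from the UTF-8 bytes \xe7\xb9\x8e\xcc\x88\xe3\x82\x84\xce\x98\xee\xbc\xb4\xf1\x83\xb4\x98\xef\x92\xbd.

Offset 0: leading byte 0xE7 = 11100111 → 3-byte char #1 = E7 B9 8E.
Offset 3: leading byte 0xCC = 11001100 → 2-byte char #2 = CC 88.
Offset 5: leading byte 0xE3 = 11100011 → 3-byte char #3 = E3 82 84.
Offset 8: leading byte 0xCE = 11001110 → 2-byte char #4 = CE 98.
Offset 10: leading byte 0xEE = 11101110 → 3-byte char #5 = EE BC B4.
Offset 13: leading byte 0xF1 = 11110001 → 4-byte char #6 = F1 83 B4 98.
Offset 17: leading byte 0xEF = 11101111 → 3-byte char #7 = EF 92 BD.
Leading byte 0xEF = 11101111 matches 1110xxxx → 3-byte sequence.
Byte 1: 0xEF = 11101111, payload 1111 (4 bits).
Byte 2: 0x92 = 10010010 (10xxxxxx ✓), payload 010010.
Byte 3: 0xBD = 10111101 (10xxxxxx ✓), payload 111101.
Concatenate: 1111010010111101 = 0xF4BD (16 bits → U+F4BD).

U+F4BD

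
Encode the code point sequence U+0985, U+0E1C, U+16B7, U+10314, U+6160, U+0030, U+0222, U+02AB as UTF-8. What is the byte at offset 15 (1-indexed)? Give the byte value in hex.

0x85

1-indexed offset 15 is 0-indexed offset 14.
U+0985 → 3-byte form E0 A6 85 at offsets 0–2.
U+0E1C → 3-byte form E0 B8 9C at offsets 3–5.
U+16B7 → 3-byte form E1 9A B7 at offsets 6–8.
U+10314 → 4-byte form F0 90 8C 94 at offsets 9–12.
U+6160 → 3-byte form E6 85 A0 at offsets 13–15.
Offset 14 falls in char 5's range; it's byte 2 of E6 85 A0 = 0x85.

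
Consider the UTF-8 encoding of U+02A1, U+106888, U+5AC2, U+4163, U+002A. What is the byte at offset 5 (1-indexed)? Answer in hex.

0xA2

1-indexed offset 5 is 0-indexed offset 4.
U+02A1 → 2-byte form CA A1 at offsets 0–1.
U+106888 → 4-byte form F4 86 A2 88 at offsets 2–5.
Offset 4 falls in char 2's range; it's byte 3 of F4 86 A2 88 = 0xA2.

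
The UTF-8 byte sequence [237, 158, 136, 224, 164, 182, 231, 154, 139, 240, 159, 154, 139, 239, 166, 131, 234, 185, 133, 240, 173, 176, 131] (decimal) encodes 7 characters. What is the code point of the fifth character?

U+F983

Offset 0: leading byte 0xED = 11101101 → 3-byte char #1 = ED 9E 88.
Offset 3: leading byte 0xE0 = 11100000 → 3-byte char #2 = E0 A4 B6.
Offset 6: leading byte 0xE7 = 11100111 → 3-byte char #3 = E7 9A 8B.
Offset 9: leading byte 0xF0 = 11110000 → 4-byte char #4 = F0 9F 9A 8B.
Offset 13: leading byte 0xEF = 11101111 → 3-byte char #5 = EF A6 83.
Leading byte 0xEF = 11101111 matches 1110xxxx → 3-byte sequence.
Byte 1: 0xEF = 11101111, payload 1111 (4 bits).
Byte 2: 0xA6 = 10100110 (10xxxxxx ✓), payload 100110.
Byte 3: 0x83 = 10000011 (10xxxxxx ✓), payload 000011.
Concatenate: 1111100110000011 = 0xF983 (16 bits → U+F983).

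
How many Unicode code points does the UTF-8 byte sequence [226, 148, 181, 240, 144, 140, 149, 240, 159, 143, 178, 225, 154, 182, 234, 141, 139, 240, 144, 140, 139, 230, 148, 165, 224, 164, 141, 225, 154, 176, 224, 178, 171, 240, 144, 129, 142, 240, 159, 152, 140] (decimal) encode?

12

Byte at offset 0: 0xE2 = 11100010 → 3-byte char (#1). Advance 3.
Byte at offset 3: 0xF0 = 11110000 → 4-byte char (#2). Advance 4.
Byte at offset 7: 0xF0 = 11110000 → 4-byte char (#3). Advance 4.
Byte at offset 11: 0xE1 = 11100001 → 3-byte char (#4). Advance 3.
Byte at offset 14: 0xEA = 11101010 → 3-byte char (#5). Advance 3.
Byte at offset 17: 0xF0 = 11110000 → 4-byte char (#6). Advance 4.
Byte at offset 21: 0xE6 = 11100110 → 3-byte char (#7). Advance 3.
Byte at offset 24: 0xE0 = 11100000 → 3-byte char (#8). Advance 3.
Byte at offset 27: 0xE1 = 11100001 → 3-byte char (#9). Advance 3.
Byte at offset 30: 0xE0 = 11100000 → 3-byte char (#10). Advance 3.
Byte at offset 33: 0xF0 = 11110000 → 4-byte char (#11). Advance 4.
Byte at offset 37: 0xF0 = 11110000 → 4-byte char (#12). Advance 4.
Reached end at offset 41 after 12 code points.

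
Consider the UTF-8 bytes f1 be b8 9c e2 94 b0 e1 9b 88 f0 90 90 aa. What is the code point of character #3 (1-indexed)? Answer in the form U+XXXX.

U+16C8

Offset 0: leading byte 0xF1 = 11110001 → 4-byte char #1 = F1 BE B8 9C.
Offset 4: leading byte 0xE2 = 11100010 → 3-byte char #2 = E2 94 B0.
Offset 7: leading byte 0xE1 = 11100001 → 3-byte char #3 = E1 9B 88.
Leading byte 0xE1 = 11100001 matches 1110xxxx → 3-byte sequence.
Byte 1: 0xE1 = 11100001, payload 0001 (4 bits).
Byte 2: 0x9B = 10011011 (10xxxxxx ✓), payload 011011.
Byte 3: 0x88 = 10001000 (10xxxxxx ✓), payload 001000.
Concatenate: 0001011011001000 = 0x16C8 (16 bits → U+16C8).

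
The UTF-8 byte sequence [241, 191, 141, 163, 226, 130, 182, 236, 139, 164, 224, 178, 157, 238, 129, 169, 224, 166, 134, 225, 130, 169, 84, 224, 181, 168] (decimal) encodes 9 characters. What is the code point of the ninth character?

U+0D68

Offset 0: leading byte 0xF1 = 11110001 → 4-byte char #1 = F1 BF 8D A3.
Offset 4: leading byte 0xE2 = 11100010 → 3-byte char #2 = E2 82 B6.
Offset 7: leading byte 0xEC = 11101100 → 3-byte char #3 = EC 8B A4.
Offset 10: leading byte 0xE0 = 11100000 → 3-byte char #4 = E0 B2 9D.
Offset 13: leading byte 0xEE = 11101110 → 3-byte char #5 = EE 81 A9.
Offset 16: leading byte 0xE0 = 11100000 → 3-byte char #6 = E0 A6 86.
Offset 19: leading byte 0xE1 = 11100001 → 3-byte char #7 = E1 82 A9.
Offset 22: leading byte 0x54 = 01010100 → 1-byte char #8 = 54.
Offset 23: leading byte 0xE0 = 11100000 → 3-byte char #9 = E0 B5 A8.
Leading byte 0xE0 = 11100000 matches 1110xxxx → 3-byte sequence.
Byte 1: 0xE0 = 11100000, payload 0000 (4 bits).
Byte 2: 0xB5 = 10110101 (10xxxxxx ✓), payload 110101.
Byte 3: 0xA8 = 10101000 (10xxxxxx ✓), payload 101000.
Concatenate: 0000110101101000 = 0xD68 (16 bits → U+0D68).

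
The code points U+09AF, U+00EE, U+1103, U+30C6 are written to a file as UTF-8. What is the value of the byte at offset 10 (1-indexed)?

1-indexed offset 10 is 0-indexed offset 9.
U+09AF → 3-byte form E0 A6 AF at offsets 0–2.
U+00EE → 2-byte form C3 AE at offsets 3–4.
U+1103 → 3-byte form E1 84 83 at offsets 5–7.
U+30C6 → 3-byte form E3 83 86 at offsets 8–10.
Offset 9 falls in char 4's range; it's byte 2 of E3 83 86 = 0x83.

0x83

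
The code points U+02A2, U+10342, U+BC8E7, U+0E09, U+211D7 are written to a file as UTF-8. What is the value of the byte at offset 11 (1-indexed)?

1-indexed offset 11 is 0-indexed offset 10.
U+02A2 → 2-byte form CA A2 at offsets 0–1.
U+10342 → 4-byte form F0 90 8D 82 at offsets 2–5.
U+BC8E7 → 4-byte form F2 BC A3 A7 at offsets 6–9.
U+0E09 → 3-byte form E0 B8 89 at offsets 10–12.
Offset 10 falls in char 4's range; it's byte 1 of E0 B8 89 = 0xE0.

0xE0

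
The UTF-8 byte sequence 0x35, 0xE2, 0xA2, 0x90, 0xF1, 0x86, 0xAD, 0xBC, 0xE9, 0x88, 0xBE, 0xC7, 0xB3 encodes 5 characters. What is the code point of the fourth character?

U+923E

Offset 0: leading byte 0x35 = 00110101 → 1-byte char #1 = 35.
Offset 1: leading byte 0xE2 = 11100010 → 3-byte char #2 = E2 A2 90.
Offset 4: leading byte 0xF1 = 11110001 → 4-byte char #3 = F1 86 AD BC.
Offset 8: leading byte 0xE9 = 11101001 → 3-byte char #4 = E9 88 BE.
Leading byte 0xE9 = 11101001 matches 1110xxxx → 3-byte sequence.
Byte 1: 0xE9 = 11101001, payload 1001 (4 bits).
Byte 2: 0x88 = 10001000 (10xxxxxx ✓), payload 001000.
Byte 3: 0xBE = 10111110 (10xxxxxx ✓), payload 111110.
Concatenate: 1001001000111110 = 0x923E (16 bits → U+923E).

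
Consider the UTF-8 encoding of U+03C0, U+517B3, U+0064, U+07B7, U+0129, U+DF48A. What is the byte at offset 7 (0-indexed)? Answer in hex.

0xDE

U+03C0 → 2-byte form CF 80 at offsets 0–1.
U+517B3 → 4-byte form F1 91 9E B3 at offsets 2–5.
U+0064 → 1-byte form 64 at offsets 6–6.
U+07B7 → 2-byte form DE B7 at offsets 7–8.
Offset 7 falls in char 4's range; it's byte 1 of DE B7 = 0xDE.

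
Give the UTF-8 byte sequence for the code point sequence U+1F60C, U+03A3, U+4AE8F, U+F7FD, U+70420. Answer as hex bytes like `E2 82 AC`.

U+1F60C: 4-byte form → F0 9F 98 8C.
U+03A3: 2-byte form → CE A3.
U+4AE8F: 4-byte form → F1 8A BA 8F.
U+F7FD: 3-byte form → EF 9F BD.
U+70420: 4-byte form → F1 B0 90 A0.
Concatenated (17 bytes): F0 9F 98 8C CE A3 F1 8A BA 8F EF 9F BD F1 B0 90 A0.

F0 9F 98 8C CE A3 F1 8A BA 8F EF 9F BD F1 B0 90 A0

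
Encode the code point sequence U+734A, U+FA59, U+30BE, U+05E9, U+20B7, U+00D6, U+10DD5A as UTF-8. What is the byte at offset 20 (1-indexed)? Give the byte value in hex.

1-indexed offset 20 is 0-indexed offset 19.
U+734A → 3-byte form E7 8D 8A at offsets 0–2.
U+FA59 → 3-byte form EF A9 99 at offsets 3–5.
U+30BE → 3-byte form E3 82 BE at offsets 6–8.
U+05E9 → 2-byte form D7 A9 at offsets 9–10.
U+20B7 → 3-byte form E2 82 B7 at offsets 11–13.
U+00D6 → 2-byte form C3 96 at offsets 14–15.
U+10DD5A → 4-byte form F4 8D B5 9A at offsets 16–19.
Offset 19 falls in char 7's range; it's byte 4 of F4 8D B5 9A = 0x9A.

0x9A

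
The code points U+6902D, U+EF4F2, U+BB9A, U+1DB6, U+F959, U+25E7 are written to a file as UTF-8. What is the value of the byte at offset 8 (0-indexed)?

0xEB

U+6902D → 4-byte form F1 A9 80 AD at offsets 0–3.
U+EF4F2 → 4-byte form F3 AF 93 B2 at offsets 4–7.
U+BB9A → 3-byte form EB AE 9A at offsets 8–10.
Offset 8 falls in char 3's range; it's byte 1 of EB AE 9A = 0xEB.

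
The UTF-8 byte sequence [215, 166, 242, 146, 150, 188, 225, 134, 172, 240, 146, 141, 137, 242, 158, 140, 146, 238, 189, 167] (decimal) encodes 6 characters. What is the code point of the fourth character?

U+12349

Offset 0: leading byte 0xD7 = 11010111 → 2-byte char #1 = D7 A6.
Offset 2: leading byte 0xF2 = 11110010 → 4-byte char #2 = F2 92 96 BC.
Offset 6: leading byte 0xE1 = 11100001 → 3-byte char #3 = E1 86 AC.
Offset 9: leading byte 0xF0 = 11110000 → 4-byte char #4 = F0 92 8D 89.
Leading byte 0xF0 = 11110000 matches 11110xxx → 4-byte sequence.
Byte 1: 0xF0 = 11110000, payload 000 (3 bits).
Byte 2: 0x92 = 10010010 (10xxxxxx ✓), payload 010010.
Byte 3: 0x8D = 10001101 (10xxxxxx ✓), payload 001101.
Byte 4: 0x89 = 10001001 (10xxxxxx ✓), payload 001001.
Concatenate: 000010010001101001001 = 0x12349 (21 bits → U+12349).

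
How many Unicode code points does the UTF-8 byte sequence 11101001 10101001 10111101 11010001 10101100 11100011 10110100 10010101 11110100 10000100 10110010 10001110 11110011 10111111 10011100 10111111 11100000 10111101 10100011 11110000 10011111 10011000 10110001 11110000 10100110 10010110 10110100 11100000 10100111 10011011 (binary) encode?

9

Byte at offset 0: 0xE9 = 11101001 → 3-byte char (#1). Advance 3.
Byte at offset 3: 0xD1 = 11010001 → 2-byte char (#2). Advance 2.
Byte at offset 5: 0xE3 = 11100011 → 3-byte char (#3). Advance 3.
Byte at offset 8: 0xF4 = 11110100 → 4-byte char (#4). Advance 4.
Byte at offset 12: 0xF3 = 11110011 → 4-byte char (#5). Advance 4.
Byte at offset 16: 0xE0 = 11100000 → 3-byte char (#6). Advance 3.
Byte at offset 19: 0xF0 = 11110000 → 4-byte char (#7). Advance 4.
Byte at offset 23: 0xF0 = 11110000 → 4-byte char (#8). Advance 4.
Byte at offset 27: 0xE0 = 11100000 → 3-byte char (#9). Advance 3.
Reached end at offset 30 after 9 code points.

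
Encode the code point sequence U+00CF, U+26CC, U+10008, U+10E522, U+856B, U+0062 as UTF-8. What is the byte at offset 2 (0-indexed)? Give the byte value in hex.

U+00CF → 2-byte form C3 8F at offsets 0–1.
U+26CC → 3-byte form E2 9B 8C at offsets 2–4.
Offset 2 falls in char 2's range; it's byte 1 of E2 9B 8C = 0xE2.

0xE2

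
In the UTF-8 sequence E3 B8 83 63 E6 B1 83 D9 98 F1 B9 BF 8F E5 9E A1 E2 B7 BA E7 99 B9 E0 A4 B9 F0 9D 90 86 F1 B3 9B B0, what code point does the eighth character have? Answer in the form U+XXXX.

U+7679

Offset 0: leading byte 0xE3 = 11100011 → 3-byte char #1 = E3 B8 83.
Offset 3: leading byte 0x63 = 01100011 → 1-byte char #2 = 63.
Offset 4: leading byte 0xE6 = 11100110 → 3-byte char #3 = E6 B1 83.
Offset 7: leading byte 0xD9 = 11011001 → 2-byte char #4 = D9 98.
Offset 9: leading byte 0xF1 = 11110001 → 4-byte char #5 = F1 B9 BF 8F.
Offset 13: leading byte 0xE5 = 11100101 → 3-byte char #6 = E5 9E A1.
Offset 16: leading byte 0xE2 = 11100010 → 3-byte char #7 = E2 B7 BA.
Offset 19: leading byte 0xE7 = 11100111 → 3-byte char #8 = E7 99 B9.
Leading byte 0xE7 = 11100111 matches 1110xxxx → 3-byte sequence.
Byte 1: 0xE7 = 11100111, payload 0111 (4 bits).
Byte 2: 0x99 = 10011001 (10xxxxxx ✓), payload 011001.
Byte 3: 0xB9 = 10111001 (10xxxxxx ✓), payload 111001.
Concatenate: 0111011001111001 = 0x7679 (16 bits → U+7679).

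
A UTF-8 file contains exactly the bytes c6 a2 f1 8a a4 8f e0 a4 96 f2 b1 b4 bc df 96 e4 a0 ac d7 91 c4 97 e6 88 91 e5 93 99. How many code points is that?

10

Byte at offset 0: 0xC6 = 11000110 → 2-byte char (#1). Advance 2.
Byte at offset 2: 0xF1 = 11110001 → 4-byte char (#2). Advance 4.
Byte at offset 6: 0xE0 = 11100000 → 3-byte char (#3). Advance 3.
Byte at offset 9: 0xF2 = 11110010 → 4-byte char (#4). Advance 4.
Byte at offset 13: 0xDF = 11011111 → 2-byte char (#5). Advance 2.
Byte at offset 15: 0xE4 = 11100100 → 3-byte char (#6). Advance 3.
Byte at offset 18: 0xD7 = 11010111 → 2-byte char (#7). Advance 2.
Byte at offset 20: 0xC4 = 11000100 → 2-byte char (#8). Advance 2.
Byte at offset 22: 0xE6 = 11100110 → 3-byte char (#9). Advance 3.
Byte at offset 25: 0xE5 = 11100101 → 3-byte char (#10). Advance 3.
Reached end at offset 28 after 10 code points.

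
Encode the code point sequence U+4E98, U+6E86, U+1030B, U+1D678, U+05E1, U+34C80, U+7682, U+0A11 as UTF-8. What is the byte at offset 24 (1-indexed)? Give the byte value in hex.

0xE0

1-indexed offset 24 is 0-indexed offset 23.
U+4E98 → 3-byte form E4 BA 98 at offsets 0–2.
U+6E86 → 3-byte form E6 BA 86 at offsets 3–5.
U+1030B → 4-byte form F0 90 8C 8B at offsets 6–9.
U+1D678 → 4-byte form F0 9D 99 B8 at offsets 10–13.
U+05E1 → 2-byte form D7 A1 at offsets 14–15.
U+34C80 → 4-byte form F0 B4 B2 80 at offsets 16–19.
U+7682 → 3-byte form E7 9A 82 at offsets 20–22.
U+0A11 → 3-byte form E0 A8 91 at offsets 23–25.
Offset 23 falls in char 8's range; it's byte 1 of E0 A8 91 = 0xE0.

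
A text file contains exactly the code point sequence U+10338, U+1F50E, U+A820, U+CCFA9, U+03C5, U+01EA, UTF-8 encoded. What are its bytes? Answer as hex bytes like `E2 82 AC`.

F0 90 8C B8 F0 9F 94 8E EA A0 A0 F3 8C BE A9 CF 85 C7 AA

U+10338: 4-byte form → F0 90 8C B8.
U+1F50E: 4-byte form → F0 9F 94 8E.
U+A820: 3-byte form → EA A0 A0.
U+CCFA9: 4-byte form → F3 8C BE A9.
U+03C5: 2-byte form → CF 85.
U+01EA: 2-byte form → C7 AA.
Concatenated (19 bytes): F0 90 8C B8 F0 9F 94 8E EA A0 A0 F3 8C BE A9 CF 85 C7 AA.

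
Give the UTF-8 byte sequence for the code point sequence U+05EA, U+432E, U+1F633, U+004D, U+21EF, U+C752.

D7 AA E4 8C AE F0 9F 98 B3 4D E2 87 AF EC 9D 92

U+05EA: 2-byte form → D7 AA.
U+432E: 3-byte form → E4 8C AE.
U+1F633: 4-byte form → F0 9F 98 B3.
U+004D: 1-byte form → 4D.
U+21EF: 3-byte form → E2 87 AF.
U+C752: 3-byte form → EC 9D 92.
Concatenated (16 bytes): D7 AA E4 8C AE F0 9F 98 B3 4D E2 87 AF EC 9D 92.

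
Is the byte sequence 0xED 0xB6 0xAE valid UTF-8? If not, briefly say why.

invalid (encodes a surrogate (U+D800–U+DFFF))

Structurally a 3-byte sequence; payload = 0xDDAE.
But 0xDDAE is in U+D800–U+DFFF, the surrogate range. Surrogates are not Unicode scalar values and are forbidden in UTF-8.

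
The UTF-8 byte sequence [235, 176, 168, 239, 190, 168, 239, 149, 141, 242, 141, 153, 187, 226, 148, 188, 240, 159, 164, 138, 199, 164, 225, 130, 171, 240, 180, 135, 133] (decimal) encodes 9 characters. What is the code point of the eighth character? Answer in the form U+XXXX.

Offset 0: leading byte 0xEB = 11101011 → 3-byte char #1 = EB B0 A8.
Offset 3: leading byte 0xEF = 11101111 → 3-byte char #2 = EF BE A8.
Offset 6: leading byte 0xEF = 11101111 → 3-byte char #3 = EF 95 8D.
Offset 9: leading byte 0xF2 = 11110010 → 4-byte char #4 = F2 8D 99 BB.
Offset 13: leading byte 0xE2 = 11100010 → 3-byte char #5 = E2 94 BC.
Offset 16: leading byte 0xF0 = 11110000 → 4-byte char #6 = F0 9F A4 8A.
Offset 20: leading byte 0xC7 = 11000111 → 2-byte char #7 = C7 A4.
Offset 22: leading byte 0xE1 = 11100001 → 3-byte char #8 = E1 82 AB.
Leading byte 0xE1 = 11100001 matches 1110xxxx → 3-byte sequence.
Byte 1: 0xE1 = 11100001, payload 0001 (4 bits).
Byte 2: 0x82 = 10000010 (10xxxxxx ✓), payload 000010.
Byte 3: 0xAB = 10101011 (10xxxxxx ✓), payload 101011.
Concatenate: 0001000010101011 = 0x10AB (16 bits → U+10AB).

U+10AB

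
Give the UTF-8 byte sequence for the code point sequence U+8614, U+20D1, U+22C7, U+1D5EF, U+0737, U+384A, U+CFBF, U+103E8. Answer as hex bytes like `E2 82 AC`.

U+8614: 3-byte form → E8 98 94.
U+20D1: 3-byte form → E2 83 91.
U+22C7: 3-byte form → E2 8B 87.
U+1D5EF: 4-byte form → F0 9D 97 AF.
U+0737: 2-byte form → DC B7.
U+384A: 3-byte form → E3 A1 8A.
U+CFBF: 3-byte form → EC BE BF.
U+103E8: 4-byte form → F0 90 8F A8.
Concatenated (25 bytes): E8 98 94 E2 83 91 E2 8B 87 F0 9D 97 AF DC B7 E3 A1 8A EC BE BF F0 90 8F A8.

E8 98 94 E2 83 91 E2 8B 87 F0 9D 97 AF DC B7 E3 A1 8A EC BE BF F0 90 8F A8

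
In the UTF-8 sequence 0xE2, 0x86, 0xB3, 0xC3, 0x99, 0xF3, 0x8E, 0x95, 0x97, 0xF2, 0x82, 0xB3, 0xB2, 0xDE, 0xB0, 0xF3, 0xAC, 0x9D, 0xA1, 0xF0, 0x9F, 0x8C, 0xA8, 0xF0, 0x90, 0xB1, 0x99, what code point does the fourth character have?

U+82CF2

Offset 0: leading byte 0xE2 = 11100010 → 3-byte char #1 = E2 86 B3.
Offset 3: leading byte 0xC3 = 11000011 → 2-byte char #2 = C3 99.
Offset 5: leading byte 0xF3 = 11110011 → 4-byte char #3 = F3 8E 95 97.
Offset 9: leading byte 0xF2 = 11110010 → 4-byte char #4 = F2 82 B3 B2.
Leading byte 0xF2 = 11110010 matches 11110xxx → 4-byte sequence.
Byte 1: 0xF2 = 11110010, payload 010 (3 bits).
Byte 2: 0x82 = 10000010 (10xxxxxx ✓), payload 000010.
Byte 3: 0xB3 = 10110011 (10xxxxxx ✓), payload 110011.
Byte 4: 0xB2 = 10110010 (10xxxxxx ✓), payload 110010.
Concatenate: 010000010110011110010 = 0x82CF2 (21 bits → U+82CF2).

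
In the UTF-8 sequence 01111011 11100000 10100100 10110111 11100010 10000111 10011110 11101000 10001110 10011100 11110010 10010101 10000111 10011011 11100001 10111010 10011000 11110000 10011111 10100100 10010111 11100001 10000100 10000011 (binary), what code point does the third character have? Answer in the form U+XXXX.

Offset 0: leading byte 0x7B = 01111011 → 1-byte char #1 = 7B.
Offset 1: leading byte 0xE0 = 11100000 → 3-byte char #2 = E0 A4 B7.
Offset 4: leading byte 0xE2 = 11100010 → 3-byte char #3 = E2 87 9E.
Leading byte 0xE2 = 11100010 matches 1110xxxx → 3-byte sequence.
Byte 1: 0xE2 = 11100010, payload 0010 (4 bits).
Byte 2: 0x87 = 10000111 (10xxxxxx ✓), payload 000111.
Byte 3: 0x9E = 10011110 (10xxxxxx ✓), payload 011110.
Concatenate: 0010000111011110 = 0x21DE (16 bits → U+21DE).

U+21DE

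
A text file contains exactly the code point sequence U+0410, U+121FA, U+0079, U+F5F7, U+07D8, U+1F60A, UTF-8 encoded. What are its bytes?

U+0410: 2-byte form → D0 90.
U+121FA: 4-byte form → F0 92 87 BA.
U+0079: 1-byte form → 79.
U+F5F7: 3-byte form → EF 97 B7.
U+07D8: 2-byte form → DF 98.
U+1F60A: 4-byte form → F0 9F 98 8A.
Concatenated (16 bytes): D0 90 F0 92 87 BA 79 EF 97 B7 DF 98 F0 9F 98 8A.

D0 90 F0 92 87 BA 79 EF 97 B7 DF 98 F0 9F 98 8A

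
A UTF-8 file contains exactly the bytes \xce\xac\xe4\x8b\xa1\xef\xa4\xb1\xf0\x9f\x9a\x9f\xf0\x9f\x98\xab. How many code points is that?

5

Byte at offset 0: 0xCE = 11001110 → 2-byte char (#1). Advance 2.
Byte at offset 2: 0xE4 = 11100100 → 3-byte char (#2). Advance 3.
Byte at offset 5: 0xEF = 11101111 → 3-byte char (#3). Advance 3.
Byte at offset 8: 0xF0 = 11110000 → 4-byte char (#4). Advance 4.
Byte at offset 12: 0xF0 = 11110000 → 4-byte char (#5). Advance 4.
Reached end at offset 16 after 5 code points.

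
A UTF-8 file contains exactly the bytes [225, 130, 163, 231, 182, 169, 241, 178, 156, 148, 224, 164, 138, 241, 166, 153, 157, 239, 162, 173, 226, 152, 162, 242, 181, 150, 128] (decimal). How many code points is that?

Byte at offset 0: 0xE1 = 11100001 → 3-byte char (#1). Advance 3.
Byte at offset 3: 0xE7 = 11100111 → 3-byte char (#2). Advance 3.
Byte at offset 6: 0xF1 = 11110001 → 4-byte char (#3). Advance 4.
Byte at offset 10: 0xE0 = 11100000 → 3-byte char (#4). Advance 3.
Byte at offset 13: 0xF1 = 11110001 → 4-byte char (#5). Advance 4.
Byte at offset 17: 0xEF = 11101111 → 3-byte char (#6). Advance 3.
Byte at offset 20: 0xE2 = 11100010 → 3-byte char (#7). Advance 3.
Byte at offset 23: 0xF2 = 11110010 → 4-byte char (#8). Advance 4.
Reached end at offset 27 after 8 code points.

8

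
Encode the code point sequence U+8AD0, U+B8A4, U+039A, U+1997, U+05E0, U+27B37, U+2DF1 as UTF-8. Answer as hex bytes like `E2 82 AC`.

E8 AB 90 EB A2 A4 CE 9A E1 A6 97 D7 A0 F0 A7 AC B7 E2 B7 B1

U+8AD0: 3-byte form → E8 AB 90.
U+B8A4: 3-byte form → EB A2 A4.
U+039A: 2-byte form → CE 9A.
U+1997: 3-byte form → E1 A6 97.
U+05E0: 2-byte form → D7 A0.
U+27B37: 4-byte form → F0 A7 AC B7.
U+2DF1: 3-byte form → E2 B7 B1.
Concatenated (20 bytes): E8 AB 90 EB A2 A4 CE 9A E1 A6 97 D7 A0 F0 A7 AC B7 E2 B7 B1.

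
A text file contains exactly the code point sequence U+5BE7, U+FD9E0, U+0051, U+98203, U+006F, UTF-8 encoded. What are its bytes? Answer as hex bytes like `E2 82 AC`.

E5 AF A7 F3 BD A7 A0 51 F2 98 88 83 6F

U+5BE7: 3-byte form → E5 AF A7.
U+FD9E0: 4-byte form → F3 BD A7 A0.
U+0051: 1-byte form → 51.
U+98203: 4-byte form → F2 98 88 83.
U+006F: 1-byte form → 6F.
Concatenated (13 bytes): E5 AF A7 F3 BD A7 A0 51 F2 98 88 83 6F.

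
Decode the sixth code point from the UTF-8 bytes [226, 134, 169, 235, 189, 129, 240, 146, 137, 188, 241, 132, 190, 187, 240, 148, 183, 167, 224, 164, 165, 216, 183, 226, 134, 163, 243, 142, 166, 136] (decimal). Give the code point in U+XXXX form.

U+0925

Offset 0: leading byte 0xE2 = 11100010 → 3-byte char #1 = E2 86 A9.
Offset 3: leading byte 0xEB = 11101011 → 3-byte char #2 = EB BD 81.
Offset 6: leading byte 0xF0 = 11110000 → 4-byte char #3 = F0 92 89 BC.
Offset 10: leading byte 0xF1 = 11110001 → 4-byte char #4 = F1 84 BE BB.
Offset 14: leading byte 0xF0 = 11110000 → 4-byte char #5 = F0 94 B7 A7.
Offset 18: leading byte 0xE0 = 11100000 → 3-byte char #6 = E0 A4 A5.
Leading byte 0xE0 = 11100000 matches 1110xxxx → 3-byte sequence.
Byte 1: 0xE0 = 11100000, payload 0000 (4 bits).
Byte 2: 0xA4 = 10100100 (10xxxxxx ✓), payload 100100.
Byte 3: 0xA5 = 10100101 (10xxxxxx ✓), payload 100101.
Concatenate: 0000100100100101 = 0x925 (16 bits → U+0925).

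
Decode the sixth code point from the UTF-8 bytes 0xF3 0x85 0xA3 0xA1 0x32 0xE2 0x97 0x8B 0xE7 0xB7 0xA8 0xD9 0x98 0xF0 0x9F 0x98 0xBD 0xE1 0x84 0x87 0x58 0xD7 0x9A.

U+1F63D

Offset 0: leading byte 0xF3 = 11110011 → 4-byte char #1 = F3 85 A3 A1.
Offset 4: leading byte 0x32 = 00110010 → 1-byte char #2 = 32.
Offset 5: leading byte 0xE2 = 11100010 → 3-byte char #3 = E2 97 8B.
Offset 8: leading byte 0xE7 = 11100111 → 3-byte char #4 = E7 B7 A8.
Offset 11: leading byte 0xD9 = 11011001 → 2-byte char #5 = D9 98.
Offset 13: leading byte 0xF0 = 11110000 → 4-byte char #6 = F0 9F 98 BD.
Leading byte 0xF0 = 11110000 matches 11110xxx → 4-byte sequence.
Byte 1: 0xF0 = 11110000, payload 000 (3 bits).
Byte 2: 0x9F = 10011111 (10xxxxxx ✓), payload 011111.
Byte 3: 0x98 = 10011000 (10xxxxxx ✓), payload 011000.
Byte 4: 0xBD = 10111101 (10xxxxxx ✓), payload 111101.
Concatenate: 000011111011000111101 = 0x1F63D (21 bits → U+1F63D).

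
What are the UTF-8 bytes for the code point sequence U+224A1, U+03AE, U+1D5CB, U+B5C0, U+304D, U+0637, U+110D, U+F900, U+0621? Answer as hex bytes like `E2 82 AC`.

F0 A2 92 A1 CE AE F0 9D 97 8B EB 97 80 E3 81 8D D8 B7 E1 84 8D EF A4 80 D8 A1

U+224A1: 4-byte form → F0 A2 92 A1.
U+03AE: 2-byte form → CE AE.
U+1D5CB: 4-byte form → F0 9D 97 8B.
U+B5C0: 3-byte form → EB 97 80.
U+304D: 3-byte form → E3 81 8D.
U+0637: 2-byte form → D8 B7.
U+110D: 3-byte form → E1 84 8D.
U+F900: 3-byte form → EF A4 80.
U+0621: 2-byte form → D8 A1.
Concatenated (26 bytes): F0 A2 92 A1 CE AE F0 9D 97 8B EB 97 80 E3 81 8D D8 B7 E1 84 8D EF A4 80 D8 A1.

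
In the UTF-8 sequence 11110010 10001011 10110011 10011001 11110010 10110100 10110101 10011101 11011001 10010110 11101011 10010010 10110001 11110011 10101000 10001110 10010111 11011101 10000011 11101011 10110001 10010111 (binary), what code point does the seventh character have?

Offset 0: leading byte 0xF2 = 11110010 → 4-byte char #1 = F2 8B B3 99.
Offset 4: leading byte 0xF2 = 11110010 → 4-byte char #2 = F2 B4 B5 9D.
Offset 8: leading byte 0xD9 = 11011001 → 2-byte char #3 = D9 96.
Offset 10: leading byte 0xEB = 11101011 → 3-byte char #4 = EB 92 B1.
Offset 13: leading byte 0xF3 = 11110011 → 4-byte char #5 = F3 A8 8E 97.
Offset 17: leading byte 0xDD = 11011101 → 2-byte char #6 = DD 83.
Offset 19: leading byte 0xEB = 11101011 → 3-byte char #7 = EB B1 97.
Leading byte 0xEB = 11101011 matches 1110xxxx → 3-byte sequence.
Byte 1: 0xEB = 11101011, payload 1011 (4 bits).
Byte 2: 0xB1 = 10110001 (10xxxxxx ✓), payload 110001.
Byte 3: 0x97 = 10010111 (10xxxxxx ✓), payload 010111.
Concatenate: 1011110001010111 = 0xBC57 (16 bits → U+BC57).

U+BC57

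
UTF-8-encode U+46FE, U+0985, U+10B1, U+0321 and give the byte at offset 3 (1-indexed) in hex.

0xBE

1-indexed offset 3 is 0-indexed offset 2.
U+46FE → 3-byte form E4 9B BE at offsets 0–2.
Offset 2 falls in char 1's range; it's byte 3 of E4 9B BE = 0xBE.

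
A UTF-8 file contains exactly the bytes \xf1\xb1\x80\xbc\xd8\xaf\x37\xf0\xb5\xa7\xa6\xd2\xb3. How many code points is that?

Byte at offset 0: 0xF1 = 11110001 → 4-byte char (#1). Advance 4.
Byte at offset 4: 0xD8 = 11011000 → 2-byte char (#2). Advance 2.
Byte at offset 6: 0x37 = 00110111 → 1-byte char (#3). Advance 1.
Byte at offset 7: 0xF0 = 11110000 → 4-byte char (#4). Advance 4.
Byte at offset 11: 0xD2 = 11010010 → 2-byte char (#5). Advance 2.
Reached end at offset 13 after 5 code points.

5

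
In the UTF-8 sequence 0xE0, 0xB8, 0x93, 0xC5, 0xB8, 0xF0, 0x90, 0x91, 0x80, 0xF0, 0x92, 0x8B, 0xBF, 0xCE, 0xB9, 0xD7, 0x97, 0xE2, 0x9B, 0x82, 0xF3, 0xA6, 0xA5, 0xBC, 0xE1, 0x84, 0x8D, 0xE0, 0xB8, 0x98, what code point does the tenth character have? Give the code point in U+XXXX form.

U+0E18

Offset 0: leading byte 0xE0 = 11100000 → 3-byte char #1 = E0 B8 93.
Offset 3: leading byte 0xC5 = 11000101 → 2-byte char #2 = C5 B8.
Offset 5: leading byte 0xF0 = 11110000 → 4-byte char #3 = F0 90 91 80.
Offset 9: leading byte 0xF0 = 11110000 → 4-byte char #4 = F0 92 8B BF.
Offset 13: leading byte 0xCE = 11001110 → 2-byte char #5 = CE B9.
Offset 15: leading byte 0xD7 = 11010111 → 2-byte char #6 = D7 97.
Offset 17: leading byte 0xE2 = 11100010 → 3-byte char #7 = E2 9B 82.
Offset 20: leading byte 0xF3 = 11110011 → 4-byte char #8 = F3 A6 A5 BC.
Offset 24: leading byte 0xE1 = 11100001 → 3-byte char #9 = E1 84 8D.
Offset 27: leading byte 0xE0 = 11100000 → 3-byte char #10 = E0 B8 98.
Leading byte 0xE0 = 11100000 matches 1110xxxx → 3-byte sequence.
Byte 1: 0xE0 = 11100000, payload 0000 (4 bits).
Byte 2: 0xB8 = 10111000 (10xxxxxx ✓), payload 111000.
Byte 3: 0x98 = 10011000 (10xxxxxx ✓), payload 011000.
Concatenate: 0000111000011000 = 0xE18 (16 bits → U+0E18).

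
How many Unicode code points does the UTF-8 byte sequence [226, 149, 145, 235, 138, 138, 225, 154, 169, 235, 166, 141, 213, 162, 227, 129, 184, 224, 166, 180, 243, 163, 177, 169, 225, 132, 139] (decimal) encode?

9

Byte at offset 0: 0xE2 = 11100010 → 3-byte char (#1). Advance 3.
Byte at offset 3: 0xEB = 11101011 → 3-byte char (#2). Advance 3.
Byte at offset 6: 0xE1 = 11100001 → 3-byte char (#3). Advance 3.
Byte at offset 9: 0xEB = 11101011 → 3-byte char (#4). Advance 3.
Byte at offset 12: 0xD5 = 11010101 → 2-byte char (#5). Advance 2.
Byte at offset 14: 0xE3 = 11100011 → 3-byte char (#6). Advance 3.
Byte at offset 17: 0xE0 = 11100000 → 3-byte char (#7). Advance 3.
Byte at offset 20: 0xF3 = 11110011 → 4-byte char (#8). Advance 4.
Byte at offset 24: 0xE1 = 11100001 → 3-byte char (#9). Advance 3.
Reached end at offset 27 after 9 code points.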